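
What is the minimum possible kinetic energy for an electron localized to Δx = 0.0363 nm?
7.229 eV

Localizing a particle requires giving it sufficient momentum uncertainty:

1. From uncertainty principle: Δp ≥ ℏ/(2Δx)
   Δp_min = (1.055e-34 J·s) / (2 × 3.630e-11 m)
   Δp_min = 1.453e-24 kg·m/s

2. This momentum uncertainty corresponds to kinetic energy:
   KE ≈ (Δp)²/(2m) = (1.453e-24)²/(2 × 9.109e-31 kg)
   KE = 1.158e-18 J = 7.229 eV

Tighter localization requires more energy.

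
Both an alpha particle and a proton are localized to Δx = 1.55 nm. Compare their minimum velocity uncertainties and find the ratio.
The proton has the larger minimum velocity uncertainty, by a ratio of 4.0.

For both particles, Δp_min = ℏ/(2Δx) = 3.402e-26 kg·m/s (same for both).

The velocity uncertainty is Δv = Δp/m:
- alpha particle: Δv = 3.402e-26 / 6.645e-27 = 5.120e+00 m/s = 5.120 m/s
- proton: Δv = 3.402e-26 / 1.673e-27 = 2.034e+01 m/s = 20.338 m/s

Ratio: 2.034e+01 / 5.120e+00 = 4.0

The lighter particle has larger velocity uncertainty because Δv ∝ 1/m.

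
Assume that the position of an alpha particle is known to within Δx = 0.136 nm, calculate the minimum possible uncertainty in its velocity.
58.349 m/s

Using the Heisenberg uncertainty principle and Δp = mΔv:
ΔxΔp ≥ ℏ/2
Δx(mΔv) ≥ ℏ/2

The minimum uncertainty in velocity is:
Δv_min = ℏ/(2mΔx)
Δv_min = (1.055e-34 J·s) / (2 × 6.645e-27 kg × 1.360e-10 m)
Δv_min = 5.835e+01 m/s = 58.349 m/s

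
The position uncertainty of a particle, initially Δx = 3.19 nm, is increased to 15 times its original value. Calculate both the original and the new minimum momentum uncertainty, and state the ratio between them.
Original Δp_min = 1.653 × 10^-26 kg·m/s; new Δp'_min = 1.102 × 10^-27 kg·m/s; ratio Δp'_min/Δp_min = 1/15.

From the uncertainty principle ΔxΔp ≥ ℏ/2, the minimum momentum uncertainty is Δp_min = ℏ/(2Δx).

Original (Δx = 3.19 nm = 3.190e-09 m):
Δp_min = (1.055e-34 J·s)/(2 × 3.190e-09 m) = 1.653e-26 kg·m/s

When Δx → 15Δx:
Δp'_min = ℏ/(2 × 15Δx) = (1/15) × ℏ/(2Δx) = (1/15) × Δp_min
Δp'_min = 1/15 × 1.653e-26 kg·m/s = 1.102e-27 kg·m/s

Since Δp_min ∝ 1/Δx, when Δx is increased to 15 times its original value, Δp_min decreases to 1/15 of its original value.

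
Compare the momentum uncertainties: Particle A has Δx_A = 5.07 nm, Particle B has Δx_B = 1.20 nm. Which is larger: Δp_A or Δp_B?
Particle B has the larger minimum momentum uncertainty, by a factor of 4.23.

For each particle, the minimum momentum uncertainty is Δp_min = ℏ/(2Δx):

Particle A: Δp_A = ℏ/(2×5.070e-09 m) = 1.040e-26 kg·m/s
Particle B: Δp_B = ℏ/(2×1.200e-09 m) = 4.394e-26 kg·m/s

Ratio: Δp_B/Δp_A = 4.23

Since Δp_min ∝ 1/Δx, the particle with smaller position uncertainty (B) has larger momentum uncertainty.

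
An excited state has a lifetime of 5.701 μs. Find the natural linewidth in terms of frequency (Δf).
13.959 kHz

Using the energy-time uncertainty principle and E = hf:
ΔEΔt ≥ ℏ/2
hΔf·Δt ≥ ℏ/2

The minimum frequency uncertainty is:
Δf = ℏ/(2hτ) = 1/(4πτ)
Δf = 1/(4π × 5.701e-06 s)
Δf = 1.396e+04 Hz = 13.959 kHz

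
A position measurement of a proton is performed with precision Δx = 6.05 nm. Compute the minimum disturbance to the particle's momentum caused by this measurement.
8.715 × 10^-27 kg·m/s

The uncertainty principle implies that measuring position disturbs momentum:
ΔxΔp ≥ ℏ/2

When we measure position with precision Δx, we necessarily introduce a momentum uncertainty:
Δp ≥ ℏ/(2Δx)
Δp_min = (1.055e-34 J·s) / (2 × 6.050e-09 m)
Δp_min = 8.715e-27 kg·m/s

The more precisely we measure position, the greater the momentum disturbance.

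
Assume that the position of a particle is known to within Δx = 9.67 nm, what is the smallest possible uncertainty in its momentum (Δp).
5.453 × 10^-27 kg·m/s

Using the Heisenberg uncertainty principle:
ΔxΔp ≥ ℏ/2

The minimum uncertainty in momentum is:
Δp_min = ℏ/(2Δx)
Δp_min = (1.055e-34 J·s) / (2 × 9.670e-09 m)
Δp_min = 5.453e-27 kg·m/s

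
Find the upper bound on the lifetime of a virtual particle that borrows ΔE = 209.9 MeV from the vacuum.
1.568 ys

Using the energy-time uncertainty principle:
ΔEΔt ≥ ℏ/2

For a virtual particle borrowing energy ΔE, the maximum lifetime is:
Δt_max = ℏ/(2ΔE)

Converting energy:
ΔE = 209.9 MeV = 3.363e-11 J

Δt_max = (1.055e-34 J·s) / (2 × 3.363e-11 J)
Δt_max = 1.568e-24 s = 1.568 ys

Virtual particles with higher borrowed energy exist for shorter times.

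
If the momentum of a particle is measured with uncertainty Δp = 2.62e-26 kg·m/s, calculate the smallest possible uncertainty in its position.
2.013 nm

Using the Heisenberg uncertainty principle:
ΔxΔp ≥ ℏ/2

The minimum uncertainty in position is:
Δx_min = ℏ/(2Δp)
Δx_min = (1.055e-34 J·s) / (2 × 2.620e-26 kg·m/s)
Δx_min = 2.013e-09 m = 2.013 nm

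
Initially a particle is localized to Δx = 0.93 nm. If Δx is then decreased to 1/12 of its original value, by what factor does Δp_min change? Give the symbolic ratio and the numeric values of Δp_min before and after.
Original Δp_min = 5.670 × 10^-26 kg·m/s; new Δp'_min = 6.804 × 10^-25 kg·m/s; ratio Δp'_min/Δp_min = 12.

From the uncertainty principle ΔxΔp ≥ ℏ/2, the minimum momentum uncertainty is Δp_min = ℏ/(2Δx).

Original (Δx = 0.93 nm = 9.300e-10 m):
Δp_min = (1.055e-34 J·s)/(2 × 9.300e-10 m) = 5.670e-26 kg·m/s

When Δx → (1/12)Δx:
Δp'_min = ℏ/(2 × (1/12)Δx) = 12 × ℏ/(2Δx) = 12 × Δp_min
Δp'_min = 12 × 5.670e-26 kg·m/s = 6.804e-25 kg·m/s

Since Δp_min ∝ 1/Δx, when Δx is decreased to 1/12 of its original value, Δp_min increases to 12 times its original value.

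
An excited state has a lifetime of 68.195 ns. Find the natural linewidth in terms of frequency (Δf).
1.167 MHz

Using the energy-time uncertainty principle and E = hf:
ΔEΔt ≥ ℏ/2
hΔf·Δt ≥ ℏ/2

The minimum frequency uncertainty is:
Δf = ℏ/(2hτ) = 1/(4πτ)
Δf = 1/(4π × 6.819e-08 s)
Δf = 1.167e+06 Hz = 1.167 MHz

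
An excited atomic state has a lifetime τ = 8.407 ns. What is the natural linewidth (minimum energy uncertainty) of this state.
39.147 neV

Using the energy-time uncertainty principle:
ΔEΔt ≥ ℏ/2

The lifetime τ represents the time uncertainty Δt.
The natural linewidth (minimum energy uncertainty) is:

ΔE = ℏ/(2τ)
ΔE = (1.055e-34 J·s) / (2 × 8.407e-09 s)
ΔE = 6.272e-27 J = 39.147 neV

This natural linewidth limits the precision of spectroscopic measurements.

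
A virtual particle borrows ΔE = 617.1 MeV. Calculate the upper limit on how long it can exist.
5.333 × 10^-25 s

Using the energy-time uncertainty principle:
ΔEΔt ≥ ℏ/2

For a virtual particle borrowing energy ΔE, the maximum lifetime is:
Δt_max = ℏ/(2ΔE)

Converting energy:
ΔE = 617.1 MeV = 9.887e-11 J

Δt_max = (1.055e-34 J·s) / (2 × 9.887e-11 J)
Δt_max = 5.333e-25 s = 5.333 × 10^-25 s

Virtual particles with higher borrowed energy exist for shorter times.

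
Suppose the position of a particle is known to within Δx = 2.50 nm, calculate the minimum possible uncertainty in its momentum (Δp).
2.109 × 10^-26 kg·m/s

Using the Heisenberg uncertainty principle:
ΔxΔp ≥ ℏ/2

The minimum uncertainty in momentum is:
Δp_min = ℏ/(2Δx)
Δp_min = (1.055e-34 J·s) / (2 × 2.500e-09 m)
Δp_min = 2.109e-26 kg·m/s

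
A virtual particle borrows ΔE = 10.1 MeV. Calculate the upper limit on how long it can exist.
32.585 ys

Using the energy-time uncertainty principle:
ΔEΔt ≥ ℏ/2

For a virtual particle borrowing energy ΔE, the maximum lifetime is:
Δt_max = ℏ/(2ΔE)

Converting energy:
ΔE = 10.1 MeV = 1.618e-12 J

Δt_max = (1.055e-34 J·s) / (2 × 1.618e-12 J)
Δt_max = 3.258e-23 s = 32.585 ys

Virtual particles with higher borrowed energy exist for shorter times.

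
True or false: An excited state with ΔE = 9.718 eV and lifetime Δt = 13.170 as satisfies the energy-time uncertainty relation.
No, it violates the uncertainty relation.

Calculate the product ΔEΔt:
ΔE = 9.718 eV = 1.557e-18 J
ΔEΔt = (1.557e-18 J) × (1.317e-17 s)
ΔEΔt = 2.051e-35 J·s

Compare to the minimum allowed value ℏ/2:
ℏ/2 = 5.273e-35 J·s

Since ΔEΔt = 2.051e-35 J·s < 5.273e-35 J·s = ℏ/2,
this violates the uncertainty relation.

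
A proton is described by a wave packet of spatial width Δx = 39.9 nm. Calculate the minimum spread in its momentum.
1.322 × 10^-27 kg·m/s

For a wave packet, the spatial width Δx and momentum spread Δp are related by the uncertainty principle:
ΔxΔp ≥ ℏ/2

The minimum momentum spread is:
Δp_min = ℏ/(2Δx)
Δp_min = (1.055e-34 J·s) / (2 × 3.990e-08 m)
Δp_min = 1.322e-27 kg·m/s

A wave packet cannot have both a well-defined position and well-defined momentum.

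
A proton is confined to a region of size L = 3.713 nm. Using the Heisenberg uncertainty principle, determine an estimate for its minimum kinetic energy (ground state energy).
376.274 neV

Using the uncertainty principle to estimate ground state energy:

1. The position uncertainty is approximately the confinement size:
   Δx ≈ L = 3.713e-09 m

2. From ΔxΔp ≥ ℏ/2, the minimum momentum uncertainty is:
   Δp ≈ ℏ/(2L) = 1.420e-26 kg·m/s

3. The kinetic energy is approximately:
   KE ≈ (Δp)²/(2m) = (1.420e-26)²/(2 × 1.673e-27 kg)
   KE ≈ 6.029e-26 J = 376.274 neV

This is an order-of-magnitude estimate of the ground state energy.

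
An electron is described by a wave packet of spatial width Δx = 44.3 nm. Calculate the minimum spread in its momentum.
1.190 × 10^-27 kg·m/s

For a wave packet, the spatial width Δx and momentum spread Δp are related by the uncertainty principle:
ΔxΔp ≥ ℏ/2

The minimum momentum spread is:
Δp_min = ℏ/(2Δx)
Δp_min = (1.055e-34 J·s) / (2 × 4.430e-08 m)
Δp_min = 1.190e-27 kg·m/s

A wave packet cannot have both a well-defined position and well-defined momentum.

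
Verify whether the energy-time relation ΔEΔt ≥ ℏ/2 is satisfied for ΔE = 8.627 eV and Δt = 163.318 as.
Yes, it satisfies the uncertainty relation.

Calculate the product ΔEΔt:
ΔE = 8.627 eV = 1.382e-18 J
ΔEΔt = (1.382e-18 J) × (1.633e-16 s)
ΔEΔt = 2.257e-34 J·s

Compare to the minimum allowed value ℏ/2:
ℏ/2 = 5.273e-35 J·s

Since ΔEΔt = 2.257e-34 J·s ≥ 5.273e-35 J·s = ℏ/2,
this satisfies the uncertainty relation.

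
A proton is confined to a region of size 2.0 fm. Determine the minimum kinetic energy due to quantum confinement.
1.297 MeV

Using the uncertainty principle:

1. Position uncertainty: Δx ≈ 2.000e-15 m
2. Minimum momentum uncertainty: Δp = ℏ/(2Δx) = 2.636e-20 kg·m/s
3. Minimum kinetic energy:
   KE = (Δp)²/(2m) = (2.636e-20)²/(2 × 1.673e-27 kg)
   KE = 2.078e-13 J = 1.297 MeV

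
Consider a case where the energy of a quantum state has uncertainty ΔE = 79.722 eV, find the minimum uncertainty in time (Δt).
4.128 as

Using the energy-time uncertainty principle:
ΔEΔt ≥ ℏ/2

The minimum uncertainty in time is:
Δt_min = ℏ/(2ΔE)
Δt_min = (1.055e-34 J·s) / (2 × 1.277e-17 J)
Δt_min = 4.128e-18 s = 4.128 as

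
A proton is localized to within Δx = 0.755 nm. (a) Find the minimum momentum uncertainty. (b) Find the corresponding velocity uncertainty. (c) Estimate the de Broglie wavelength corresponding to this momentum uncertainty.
(a) Δp_min = 6.984 × 10^-26 kg·m/s
(b) Δv_min = 41.754 m/s
(c) λ_dB = 9.488 nm

Step-by-step:

(a) From the uncertainty principle:
Δp_min = ℏ/(2Δx) = (1.055e-34 J·s)/(2 × 7.550e-10 m) = 6.984e-26 kg·m/s

(b) The velocity uncertainty:
Δv = Δp/m = (6.984e-26 kg·m/s)/(1.673e-27 kg) = 4.175e+01 m/s = 41.754 m/s

(c) The de Broglie wavelength for this momentum:
λ = h/p = (6.626e-34 J·s)/(6.984e-26 kg·m/s) = 9.488e-09 m = 9.488 nm

Note: The de Broglie wavelength is comparable to the localization size, as expected from wave-particle duality.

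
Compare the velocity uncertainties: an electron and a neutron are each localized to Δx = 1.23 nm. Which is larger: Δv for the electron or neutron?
The electron has the larger minimum velocity uncertainty, by a ratio of 1838.7.

For both particles, Δp_min = ℏ/(2Δx) = 4.287e-26 kg·m/s (same for both).

The velocity uncertainty is Δv = Δp/m:
- electron: Δv = 4.287e-26 / 9.109e-31 = 4.706e+04 m/s = 47.060 km/s
- neutron: Δv = 4.287e-26 / 1.675e-27 = 2.559e+01 m/s = 25.594 m/s

Ratio: 4.706e+04 / 2.559e+01 = 1838.7

The lighter particle has larger velocity uncertainty because Δv ∝ 1/m.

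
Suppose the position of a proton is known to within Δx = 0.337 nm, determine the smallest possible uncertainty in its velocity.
93.545 m/s

Using the Heisenberg uncertainty principle and Δp = mΔv:
ΔxΔp ≥ ℏ/2
Δx(mΔv) ≥ ℏ/2

The minimum uncertainty in velocity is:
Δv_min = ℏ/(2mΔx)
Δv_min = (1.055e-34 J·s) / (2 × 1.673e-27 kg × 3.370e-10 m)
Δv_min = 9.354e+01 m/s = 93.545 m/s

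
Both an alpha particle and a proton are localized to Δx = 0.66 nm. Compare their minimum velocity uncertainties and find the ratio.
The proton has the larger minimum velocity uncertainty, by a ratio of 4.0.

For both particles, Δp_min = ℏ/(2Δx) = 7.989e-26 kg·m/s (same for both).

The velocity uncertainty is Δv = Δp/m:
- alpha particle: Δv = 7.989e-26 / 6.645e-27 = 1.202e+01 m/s = 12.023 m/s
- proton: Δv = 7.989e-26 / 1.673e-27 = 4.776e+01 m/s = 47.764 m/s

Ratio: 4.776e+01 / 1.202e+01 = 4.0

The lighter particle has larger velocity uncertainty because Δv ∝ 1/m.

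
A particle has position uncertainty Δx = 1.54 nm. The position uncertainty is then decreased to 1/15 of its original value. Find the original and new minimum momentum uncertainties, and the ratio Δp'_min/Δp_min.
Original Δp_min = 3.424 × 10^-26 kg·m/s; new Δp'_min = 5.136 × 10^-25 kg·m/s; ratio Δp'_min/Δp_min = 15.

From the uncertainty principle ΔxΔp ≥ ℏ/2, the minimum momentum uncertainty is Δp_min = ℏ/(2Δx).

Original (Δx = 1.54 nm = 1.540e-09 m):
Δp_min = (1.055e-34 J·s)/(2 × 1.540e-09 m) = 3.424e-26 kg·m/s

When Δx → (1/15)Δx:
Δp'_min = ℏ/(2 × (1/15)Δx) = 15 × ℏ/(2Δx) = 15 × Δp_min
Δp'_min = 15 × 3.424e-26 kg·m/s = 5.136e-25 kg·m/s

Since Δp_min ∝ 1/Δx, when Δx is decreased to 1/15 of its original value, Δp_min increases to 15 times its original value.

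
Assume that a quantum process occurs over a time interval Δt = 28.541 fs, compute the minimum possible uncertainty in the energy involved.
11.531 meV

Using the energy-time uncertainty principle:
ΔEΔt ≥ ℏ/2

The minimum uncertainty in energy is:
ΔE_min = ℏ/(2Δt)
ΔE_min = (1.055e-34 J·s) / (2 × 2.854e-14 s)
ΔE_min = 1.847e-21 J = 11.531 meV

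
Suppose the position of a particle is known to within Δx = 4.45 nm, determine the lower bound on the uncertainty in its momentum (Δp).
1.185 × 10^-26 kg·m/s

Using the Heisenberg uncertainty principle:
ΔxΔp ≥ ℏ/2

The minimum uncertainty in momentum is:
Δp_min = ℏ/(2Δx)
Δp_min = (1.055e-34 J·s) / (2 × 4.450e-09 m)
Δp_min = 1.185e-26 kg·m/s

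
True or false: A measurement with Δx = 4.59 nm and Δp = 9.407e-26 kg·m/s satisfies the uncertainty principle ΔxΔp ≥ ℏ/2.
Yes, it satisfies the uncertainty principle.

Calculate the product ΔxΔp:
ΔxΔp = (4.590e-09 m) × (9.407e-26 kg·m/s)
ΔxΔp = 4.318e-34 J·s

Compare to the minimum allowed value ℏ/2:
ℏ/2 = 5.273e-35 J·s

Since ΔxΔp = 4.318e-34 J·s ≥ 5.273e-35 J·s = ℏ/2,
the measurement satisfies the uncertainty principle.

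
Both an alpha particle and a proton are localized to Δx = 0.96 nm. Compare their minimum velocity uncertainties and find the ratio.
The proton has the larger minimum velocity uncertainty, by a ratio of 4.0.

For both particles, Δp_min = ℏ/(2Δx) = 5.493e-26 kg·m/s (same for both).

The velocity uncertainty is Δv = Δp/m:
- alpha particle: Δv = 5.493e-26 / 6.645e-27 = 8.266e+00 m/s = 8.266 m/s
- proton: Δv = 5.493e-26 / 1.673e-27 = 3.284e+01 m/s = 32.838 m/s

Ratio: 3.284e+01 / 8.266e+00 = 4.0

The lighter particle has larger velocity uncertainty because Δv ∝ 1/m.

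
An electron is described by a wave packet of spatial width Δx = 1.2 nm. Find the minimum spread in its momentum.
4.394 × 10^-26 kg·m/s

For a wave packet, the spatial width Δx and momentum spread Δp are related by the uncertainty principle:
ΔxΔp ≥ ℏ/2

The minimum momentum spread is:
Δp_min = ℏ/(2Δx)
Δp_min = (1.055e-34 J·s) / (2 × 1.200e-09 m)
Δp_min = 4.394e-26 kg·m/s

A wave packet cannot have both a well-defined position and well-defined momentum.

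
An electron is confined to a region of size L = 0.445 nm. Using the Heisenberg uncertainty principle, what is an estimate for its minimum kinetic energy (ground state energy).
48.100 meV

Using the uncertainty principle to estimate ground state energy:

1. The position uncertainty is approximately the confinement size:
   Δx ≈ L = 4.450e-10 m

2. From ΔxΔp ≥ ℏ/2, the minimum momentum uncertainty is:
   Δp ≈ ℏ/(2L) = 1.185e-25 kg·m/s

3. The kinetic energy is approximately:
   KE ≈ (Δp)²/(2m) = (1.185e-25)²/(2 × 9.109e-31 kg)
   KE ≈ 7.706e-21 J = 48.100 meV

This is an order-of-magnitude estimate of the ground state energy.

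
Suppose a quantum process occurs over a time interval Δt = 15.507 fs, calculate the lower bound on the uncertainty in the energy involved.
21.223 meV

Using the energy-time uncertainty principle:
ΔEΔt ≥ ℏ/2

The minimum uncertainty in energy is:
ΔE_min = ℏ/(2Δt)
ΔE_min = (1.055e-34 J·s) / (2 × 1.551e-14 s)
ΔE_min = 3.400e-21 J = 21.223 meV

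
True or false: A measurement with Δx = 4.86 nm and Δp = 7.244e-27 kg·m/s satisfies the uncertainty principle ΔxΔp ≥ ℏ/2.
No, it violates the uncertainty principle (impossible measurement).

Calculate the product ΔxΔp:
ΔxΔp = (4.860e-09 m) × (7.244e-27 kg·m/s)
ΔxΔp = 3.521e-35 J·s

Compare to the minimum allowed value ℏ/2:
ℏ/2 = 5.273e-35 J·s

Since ΔxΔp = 3.521e-35 J·s < 5.273e-35 J·s = ℏ/2,
the measurement violates the uncertainty principle.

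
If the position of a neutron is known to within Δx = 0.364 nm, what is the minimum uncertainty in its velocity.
86.487 m/s

Using the Heisenberg uncertainty principle and Δp = mΔv:
ΔxΔp ≥ ℏ/2
Δx(mΔv) ≥ ℏ/2

The minimum uncertainty in velocity is:
Δv_min = ℏ/(2mΔx)
Δv_min = (1.055e-34 J·s) / (2 × 1.675e-27 kg × 3.640e-10 m)
Δv_min = 8.649e+01 m/s = 86.487 m/s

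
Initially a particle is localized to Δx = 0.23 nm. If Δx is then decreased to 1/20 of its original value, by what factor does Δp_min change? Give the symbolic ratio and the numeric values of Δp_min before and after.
Original Δp_min = 2.293 × 10^-25 kg·m/s; new Δp'_min = 4.585 × 10^-24 kg·m/s; ratio Δp'_min/Δp_min = 20.

From the uncertainty principle ΔxΔp ≥ ℏ/2, the minimum momentum uncertainty is Δp_min = ℏ/(2Δx).

Original (Δx = 0.23 nm = 2.300e-10 m):
Δp_min = (1.055e-34 J·s)/(2 × 2.300e-10 m) = 2.293e-25 kg·m/s

When Δx → (1/20)Δx:
Δp'_min = ℏ/(2 × (1/20)Δx) = 20 × ℏ/(2Δx) = 20 × Δp_min
Δp'_min = 20 × 2.293e-25 kg·m/s = 4.585e-24 kg·m/s

Since Δp_min ∝ 1/Δx, when Δx is decreased to 1/20 of its original value, Δp_min increases to 20 times its original value.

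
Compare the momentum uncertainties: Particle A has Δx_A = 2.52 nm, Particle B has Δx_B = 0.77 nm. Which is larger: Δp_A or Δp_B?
Particle B has the larger minimum momentum uncertainty, by a factor of 3.27.

For each particle, the minimum momentum uncertainty is Δp_min = ℏ/(2Δx):

Particle A: Δp_A = ℏ/(2×2.520e-09 m) = 2.092e-26 kg·m/s
Particle B: Δp_B = ℏ/(2×7.700e-10 m) = 6.848e-26 kg·m/s

Ratio: Δp_B/Δp_A = 3.27

Since Δp_min ∝ 1/Δx, the particle with smaller position uncertainty (B) has larger momentum uncertainty.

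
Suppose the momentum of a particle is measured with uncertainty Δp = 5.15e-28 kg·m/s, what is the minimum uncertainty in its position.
102.386 nm

Using the Heisenberg uncertainty principle:
ΔxΔp ≥ ℏ/2

The minimum uncertainty in position is:
Δx_min = ℏ/(2Δp)
Δx_min = (1.055e-34 J·s) / (2 × 5.150e-28 kg·m/s)
Δx_min = 1.024e-07 m = 102.386 nm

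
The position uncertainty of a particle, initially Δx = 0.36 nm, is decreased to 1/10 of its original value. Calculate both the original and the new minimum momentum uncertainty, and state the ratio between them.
Original Δp_min = 1.465 × 10^-25 kg·m/s; new Δp'_min = 1.465 × 10^-24 kg·m/s; ratio Δp'_min/Δp_min = 10.

From the uncertainty principle ΔxΔp ≥ ℏ/2, the minimum momentum uncertainty is Δp_min = ℏ/(2Δx).

Original (Δx = 0.36 nm = 3.600e-10 m):
Δp_min = (1.055e-34 J·s)/(2 × 3.600e-10 m) = 1.465e-25 kg·m/s

When Δx → (1/10)Δx:
Δp'_min = ℏ/(2 × (1/10)Δx) = 10 × ℏ/(2Δx) = 10 × Δp_min
Δp'_min = 10 × 1.465e-25 kg·m/s = 1.465e-24 kg·m/s

Since Δp_min ∝ 1/Δx, when Δx is decreased to 1/10 of its original value, Δp_min increases to 10 times its original value.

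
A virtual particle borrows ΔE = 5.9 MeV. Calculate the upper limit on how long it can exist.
55.781 ys

Using the energy-time uncertainty principle:
ΔEΔt ≥ ℏ/2

For a virtual particle borrowing energy ΔE, the maximum lifetime is:
Δt_max = ℏ/(2ΔE)

Converting energy:
ΔE = 5.9 MeV = 9.453e-13 J

Δt_max = (1.055e-34 J·s) / (2 × 9.453e-13 J)
Δt_max = 5.578e-23 s = 55.781 ys

Virtual particles with higher borrowed energy exist for shorter times.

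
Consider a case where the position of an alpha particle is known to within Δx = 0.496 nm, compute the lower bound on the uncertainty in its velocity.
15.999 m/s

Using the Heisenberg uncertainty principle and Δp = mΔv:
ΔxΔp ≥ ℏ/2
Δx(mΔv) ≥ ℏ/2

The minimum uncertainty in velocity is:
Δv_min = ℏ/(2mΔx)
Δv_min = (1.055e-34 J·s) / (2 × 6.645e-27 kg × 4.960e-10 m)
Δv_min = 1.600e+01 m/s = 15.999 m/s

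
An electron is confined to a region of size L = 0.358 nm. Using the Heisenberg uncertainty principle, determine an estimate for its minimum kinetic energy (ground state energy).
74.318 meV

Using the uncertainty principle to estimate ground state energy:

1. The position uncertainty is approximately the confinement size:
   Δx ≈ L = 3.580e-10 m

2. From ΔxΔp ≥ ℏ/2, the minimum momentum uncertainty is:
   Δp ≈ ℏ/(2L) = 1.473e-25 kg·m/s

3. The kinetic energy is approximately:
   KE ≈ (Δp)²/(2m) = (1.473e-25)²/(2 × 9.109e-31 kg)
   KE ≈ 1.191e-20 J = 74.318 meV

This is an order-of-magnitude estimate of the ground state energy.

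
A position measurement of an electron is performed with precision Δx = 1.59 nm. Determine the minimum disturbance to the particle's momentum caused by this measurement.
3.316 × 10^-26 kg·m/s

The uncertainty principle implies that measuring position disturbs momentum:
ΔxΔp ≥ ℏ/2

When we measure position with precision Δx, we necessarily introduce a momentum uncertainty:
Δp ≥ ℏ/(2Δx)
Δp_min = (1.055e-34 J·s) / (2 × 1.590e-09 m)
Δp_min = 3.316e-26 kg·m/s

The more precisely we measure position, the greater the momentum disturbance.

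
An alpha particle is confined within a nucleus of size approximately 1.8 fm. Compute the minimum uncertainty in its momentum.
2.929 × 10^-20 kg·m/s

Using the Heisenberg uncertainty principle:
ΔxΔp ≥ ℏ/2

With Δx ≈ L = 1.800e-15 m (the confinement size):
Δp_min = ℏ/(2Δx)
Δp_min = (1.055e-34 J·s) / (2 × 1.800e-15 m)
Δp_min = 2.929e-20 kg·m/s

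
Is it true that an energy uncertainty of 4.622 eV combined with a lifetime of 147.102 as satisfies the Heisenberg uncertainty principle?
Yes, it satisfies the uncertainty relation.

Calculate the product ΔEΔt:
ΔE = 4.622 eV = 7.405e-19 J
ΔEΔt = (7.405e-19 J) × (1.471e-16 s)
ΔEΔt = 1.089e-34 J·s

Compare to the minimum allowed value ℏ/2:
ℏ/2 = 5.273e-35 J·s

Since ΔEΔt = 1.089e-34 J·s ≥ 5.273e-35 J·s = ℏ/2,
this satisfies the uncertainty relation.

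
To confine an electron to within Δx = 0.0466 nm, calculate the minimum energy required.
4.386 eV

Localizing a particle requires giving it sufficient momentum uncertainty:

1. From uncertainty principle: Δp ≥ ℏ/(2Δx)
   Δp_min = (1.055e-34 J·s) / (2 × 4.660e-11 m)
   Δp_min = 1.132e-24 kg·m/s

2. This momentum uncertainty corresponds to kinetic energy:
   KE ≈ (Δp)²/(2m) = (1.132e-24)²/(2 × 9.109e-31 kg)
   KE = 7.028e-19 J = 4.386 eV

Tighter localization requires more energy.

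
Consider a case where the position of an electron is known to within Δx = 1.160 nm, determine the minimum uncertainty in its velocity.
49.900 km/s

Using the Heisenberg uncertainty principle and Δp = mΔv:
ΔxΔp ≥ ℏ/2
Δx(mΔv) ≥ ℏ/2

The minimum uncertainty in velocity is:
Δv_min = ℏ/(2mΔx)
Δv_min = (1.055e-34 J·s) / (2 × 9.109e-31 kg × 1.160e-09 m)
Δv_min = 4.990e+04 m/s = 49.900 km/s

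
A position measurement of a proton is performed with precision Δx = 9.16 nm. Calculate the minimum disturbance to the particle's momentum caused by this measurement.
5.756 × 10^-27 kg·m/s

The uncertainty principle implies that measuring position disturbs momentum:
ΔxΔp ≥ ℏ/2

When we measure position with precision Δx, we necessarily introduce a momentum uncertainty:
Δp ≥ ℏ/(2Δx)
Δp_min = (1.055e-34 J·s) / (2 × 9.160e-09 m)
Δp_min = 5.756e-27 kg·m/s

The more precisely we measure position, the greater the momentum disturbance.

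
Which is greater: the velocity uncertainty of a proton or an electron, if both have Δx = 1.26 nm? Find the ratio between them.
The electron has the larger minimum velocity uncertainty, by a ratio of 1836.2.

For both particles, Δp_min = ℏ/(2Δx) = 4.185e-26 kg·m/s (same for both).

The velocity uncertainty is Δv = Δp/m:
- proton: Δv = 4.185e-26 / 1.673e-27 = 2.502e+01 m/s = 25.019 m/s
- electron: Δv = 4.185e-26 / 9.109e-31 = 4.594e+04 m/s = 45.940 km/s

Ratio: 4.594e+04 / 2.502e+01 = 1836.2

The lighter particle has larger velocity uncertainty because Δv ∝ 1/m.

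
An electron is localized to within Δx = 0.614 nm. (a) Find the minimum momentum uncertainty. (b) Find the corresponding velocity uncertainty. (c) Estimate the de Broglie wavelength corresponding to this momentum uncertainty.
(a) Δp_min = 8.588 × 10^-26 kg·m/s
(b) Δv_min = 94.273 km/s
(c) λ_dB = 7.716 nm

Step-by-step:

(a) From the uncertainty principle:
Δp_min = ℏ/(2Δx) = (1.055e-34 J·s)/(2 × 6.140e-10 m) = 8.588e-26 kg·m/s

(b) The velocity uncertainty:
Δv = Δp/m = (8.588e-26 kg·m/s)/(9.109e-31 kg) = 9.427e+04 m/s = 94.273 km/s

(c) The de Broglie wavelength for this momentum:
λ = h/p = (6.626e-34 J·s)/(8.588e-26 kg·m/s) = 7.716e-09 m = 7.716 nm

Note: The de Broglie wavelength is comparable to the localization size, as expected from wave-particle duality.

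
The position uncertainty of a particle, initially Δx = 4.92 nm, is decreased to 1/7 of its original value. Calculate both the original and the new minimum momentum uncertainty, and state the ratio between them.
Original Δp_min = 1.072 × 10^-26 kg·m/s; new Δp'_min = 7.502 × 10^-26 kg·m/s; ratio Δp'_min/Δp_min = 7.

From the uncertainty principle ΔxΔp ≥ ℏ/2, the minimum momentum uncertainty is Δp_min = ℏ/(2Δx).

Original (Δx = 4.92 nm = 4.920e-09 m):
Δp_min = (1.055e-34 J·s)/(2 × 4.920e-09 m) = 1.072e-26 kg·m/s

When Δx → (1/7)Δx:
Δp'_min = ℏ/(2 × (1/7)Δx) = 7 × ℏ/(2Δx) = 7 × Δp_min
Δp'_min = 7 × 1.072e-26 kg·m/s = 7.502e-26 kg·m/s

Since Δp_min ∝ 1/Δx, when Δx is decreased to 1/7 of its original value, Δp_min increases to 7 times its original value.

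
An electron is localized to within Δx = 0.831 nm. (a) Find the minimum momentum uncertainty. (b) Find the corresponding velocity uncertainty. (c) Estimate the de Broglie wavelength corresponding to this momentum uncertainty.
(a) Δp_min = 6.345 × 10^-26 kg·m/s
(b) Δv_min = 69.656 km/s
(c) λ_dB = 10.443 nm

Step-by-step:

(a) From the uncertainty principle:
Δp_min = ℏ/(2Δx) = (1.055e-34 J·s)/(2 × 8.310e-10 m) = 6.345e-26 kg·m/s

(b) The velocity uncertainty:
Δv = Δp/m = (6.345e-26 kg·m/s)/(9.109e-31 kg) = 6.966e+04 m/s = 69.656 km/s

(c) The de Broglie wavelength for this momentum:
λ = h/p = (6.626e-34 J·s)/(6.345e-26 kg·m/s) = 1.044e-08 m = 10.443 nm

Note: The de Broglie wavelength is comparable to the localization size, as expected from wave-particle duality.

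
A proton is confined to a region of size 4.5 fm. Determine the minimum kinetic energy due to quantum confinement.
256.171 keV

Using the uncertainty principle:

1. Position uncertainty: Δx ≈ 4.500e-15 m
2. Minimum momentum uncertainty: Δp = ℏ/(2Δx) = 1.172e-20 kg·m/s
3. Minimum kinetic energy:
   KE = (Δp)²/(2m) = (1.172e-20)²/(2 × 1.673e-27 kg)
   KE = 4.104e-14 J = 256.171 keV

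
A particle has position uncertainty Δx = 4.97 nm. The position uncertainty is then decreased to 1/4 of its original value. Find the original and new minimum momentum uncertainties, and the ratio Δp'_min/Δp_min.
Original Δp_min = 1.061 × 10^-26 kg·m/s; new Δp'_min = 4.244 × 10^-26 kg·m/s; ratio Δp'_min/Δp_min = 4.

From the uncertainty principle ΔxΔp ≥ ℏ/2, the minimum momentum uncertainty is Δp_min = ℏ/(2Δx).

Original (Δx = 4.97 nm = 4.970e-09 m):
Δp_min = (1.055e-34 J·s)/(2 × 4.970e-09 m) = 1.061e-26 kg·m/s

When Δx → (1/4)Δx:
Δp'_min = ℏ/(2 × (1/4)Δx) = 4 × ℏ/(2Δx) = 4 × Δp_min
Δp'_min = 4 × 1.061e-26 kg·m/s = 4.244e-26 kg·m/s

Since Δp_min ∝ 1/Δx, when Δx is decreased to 1/4 of its original value, Δp_min increases to 4 times its original value.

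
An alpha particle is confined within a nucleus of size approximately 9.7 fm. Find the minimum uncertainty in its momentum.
5.436 × 10^-21 kg·m/s

Using the Heisenberg uncertainty principle:
ΔxΔp ≥ ℏ/2

With Δx ≈ L = 9.700e-15 m (the confinement size):
Δp_min = ℏ/(2Δx)
Δp_min = (1.055e-34 J·s) / (2 × 9.700e-15 m)
Δp_min = 5.436e-21 kg·m/s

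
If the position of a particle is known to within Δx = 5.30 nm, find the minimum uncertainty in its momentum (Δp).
9.949 × 10^-27 kg·m/s

Using the Heisenberg uncertainty principle:
ΔxΔp ≥ ℏ/2

The minimum uncertainty in momentum is:
Δp_min = ℏ/(2Δx)
Δp_min = (1.055e-34 J·s) / (2 × 5.300e-09 m)
Δp_min = 9.949e-27 kg·m/s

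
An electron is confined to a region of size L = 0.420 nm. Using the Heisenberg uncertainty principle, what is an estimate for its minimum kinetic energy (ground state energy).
53.996 meV

Using the uncertainty principle to estimate ground state energy:

1. The position uncertainty is approximately the confinement size:
   Δx ≈ L = 4.200e-10 m

2. From ΔxΔp ≥ ℏ/2, the minimum momentum uncertainty is:
   Δp ≈ ℏ/(2L) = 1.255e-25 kg·m/s

3. The kinetic energy is approximately:
   KE ≈ (Δp)²/(2m) = (1.255e-25)²/(2 × 9.109e-31 kg)
   KE ≈ 8.651e-21 J = 53.996 meV

This is an order-of-magnitude estimate of the ground state energy.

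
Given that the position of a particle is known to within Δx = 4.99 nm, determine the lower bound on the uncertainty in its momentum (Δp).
1.057 × 10^-26 kg·m/s

Using the Heisenberg uncertainty principle:
ΔxΔp ≥ ℏ/2

The minimum uncertainty in momentum is:
Δp_min = ℏ/(2Δx)
Δp_min = (1.055e-34 J·s) / (2 × 4.990e-09 m)
Δp_min = 1.057e-26 kg·m/s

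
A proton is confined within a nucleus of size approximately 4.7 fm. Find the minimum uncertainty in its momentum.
1.122 × 10^-20 kg·m/s

Using the Heisenberg uncertainty principle:
ΔxΔp ≥ ℏ/2

With Δx ≈ L = 4.700e-15 m (the confinement size):
Δp_min = ℏ/(2Δx)
Δp_min = (1.055e-34 J·s) / (2 × 4.700e-15 m)
Δp_min = 1.122e-20 kg·m/s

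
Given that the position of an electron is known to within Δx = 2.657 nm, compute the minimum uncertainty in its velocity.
21.785 km/s

Using the Heisenberg uncertainty principle and Δp = mΔv:
ΔxΔp ≥ ℏ/2
Δx(mΔv) ≥ ℏ/2

The minimum uncertainty in velocity is:
Δv_min = ℏ/(2mΔx)
Δv_min = (1.055e-34 J·s) / (2 × 9.109e-31 kg × 2.657e-09 m)
Δv_min = 2.179e+04 m/s = 21.785 km/s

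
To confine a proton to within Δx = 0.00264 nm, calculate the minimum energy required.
744.297 meV

Localizing a particle requires giving it sufficient momentum uncertainty:

1. From uncertainty principle: Δp ≥ ℏ/(2Δx)
   Δp_min = (1.055e-34 J·s) / (2 × 2.640e-12 m)
   Δp_min = 1.997e-23 kg·m/s

2. This momentum uncertainty corresponds to kinetic energy:
   KE ≈ (Δp)²/(2m) = (1.997e-23)²/(2 × 1.673e-27 kg)
   KE = 1.192e-19 J = 744.297 meV

Tighter localization requires more energy.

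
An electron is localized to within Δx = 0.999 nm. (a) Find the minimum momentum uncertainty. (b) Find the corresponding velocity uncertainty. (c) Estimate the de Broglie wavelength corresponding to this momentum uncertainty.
(a) Δp_min = 5.278 × 10^-26 kg·m/s
(b) Δv_min = 57.942 km/s
(c) λ_dB = 12.554 nm

Step-by-step:

(a) From the uncertainty principle:
Δp_min = ℏ/(2Δx) = (1.055e-34 J·s)/(2 × 9.990e-10 m) = 5.278e-26 kg·m/s

(b) The velocity uncertainty:
Δv = Δp/m = (5.278e-26 kg·m/s)/(9.109e-31 kg) = 5.794e+04 m/s = 57.942 km/s

(c) The de Broglie wavelength for this momentum:
λ = h/p = (6.626e-34 J·s)/(5.278e-26 kg·m/s) = 1.255e-08 m = 12.554 nm

Note: The de Broglie wavelength is comparable to the localization size, as expected from wave-particle duality.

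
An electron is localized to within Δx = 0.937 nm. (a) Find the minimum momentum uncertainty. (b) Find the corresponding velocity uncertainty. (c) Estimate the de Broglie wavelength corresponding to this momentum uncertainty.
(a) Δp_min = 5.627 × 10^-26 kg·m/s
(b) Δv_min = 61.776 km/s
(c) λ_dB = 11.775 nm

Step-by-step:

(a) From the uncertainty principle:
Δp_min = ℏ/(2Δx) = (1.055e-34 J·s)/(2 × 9.370e-10 m) = 5.627e-26 kg·m/s

(b) The velocity uncertainty:
Δv = Δp/m = (5.627e-26 kg·m/s)/(9.109e-31 kg) = 6.178e+04 m/s = 61.776 km/s

(c) The de Broglie wavelength for this momentum:
λ = h/p = (6.626e-34 J·s)/(5.627e-26 kg·m/s) = 1.177e-08 m = 11.775 nm

Note: The de Broglie wavelength is comparable to the localization size, as expected from wave-particle duality.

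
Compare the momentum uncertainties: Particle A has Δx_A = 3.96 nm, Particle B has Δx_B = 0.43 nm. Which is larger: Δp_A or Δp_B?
Particle B has the larger minimum momentum uncertainty, by a factor of 9.21.

For each particle, the minimum momentum uncertainty is Δp_min = ℏ/(2Δx):

Particle A: Δp_A = ℏ/(2×3.960e-09 m) = 1.332e-26 kg·m/s
Particle B: Δp_B = ℏ/(2×4.300e-10 m) = 1.226e-25 kg·m/s

Ratio: Δp_B/Δp_A = 9.21

Since Δp_min ∝ 1/Δx, the particle with smaller position uncertainty (B) has larger momentum uncertainty.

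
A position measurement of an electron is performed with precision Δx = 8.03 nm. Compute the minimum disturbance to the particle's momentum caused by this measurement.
6.566 × 10^-27 kg·m/s

The uncertainty principle implies that measuring position disturbs momentum:
ΔxΔp ≥ ℏ/2

When we measure position with precision Δx, we necessarily introduce a momentum uncertainty:
Δp ≥ ℏ/(2Δx)
Δp_min = (1.055e-34 J·s) / (2 × 8.030e-09 m)
Δp_min = 6.566e-27 kg·m/s

The more precisely we measure position, the greater the momentum disturbance.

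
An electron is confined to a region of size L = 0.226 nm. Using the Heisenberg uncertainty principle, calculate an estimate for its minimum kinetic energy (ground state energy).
186.486 meV

Using the uncertainty principle to estimate ground state energy:

1. The position uncertainty is approximately the confinement size:
   Δx ≈ L = 2.260e-10 m

2. From ΔxΔp ≥ ℏ/2, the minimum momentum uncertainty is:
   Δp ≈ ℏ/(2L) = 2.333e-25 kg·m/s

3. The kinetic energy is approximately:
   KE ≈ (Δp)²/(2m) = (2.333e-25)²/(2 × 9.109e-31 kg)
   KE ≈ 2.988e-20 J = 186.486 meV

This is an order-of-magnitude estimate of the ground state energy.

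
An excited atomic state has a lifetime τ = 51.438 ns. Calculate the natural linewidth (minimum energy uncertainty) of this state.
6.398 neV

Using the energy-time uncertainty principle:
ΔEΔt ≥ ℏ/2

The lifetime τ represents the time uncertainty Δt.
The natural linewidth (minimum energy uncertainty) is:

ΔE = ℏ/(2τ)
ΔE = (1.055e-34 J·s) / (2 × 5.144e-08 s)
ΔE = 1.025e-27 J = 6.398 neV

This natural linewidth limits the precision of spectroscopic measurements.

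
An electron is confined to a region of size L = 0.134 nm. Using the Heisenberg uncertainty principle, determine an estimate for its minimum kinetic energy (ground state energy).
530.461 meV

Using the uncertainty principle to estimate ground state energy:

1. The position uncertainty is approximately the confinement size:
   Δx ≈ L = 1.340e-10 m

2. From ΔxΔp ≥ ℏ/2, the minimum momentum uncertainty is:
   Δp ≈ ℏ/(2L) = 3.935e-25 kg·m/s

3. The kinetic energy is approximately:
   KE ≈ (Δp)²/(2m) = (3.935e-25)²/(2 × 9.109e-31 kg)
   KE ≈ 8.499e-20 J = 530.461 meV

This is an order-of-magnitude estimate of the ground state energy.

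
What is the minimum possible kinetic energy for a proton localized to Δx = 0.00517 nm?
194.077 meV

Localizing a particle requires giving it sufficient momentum uncertainty:

1. From uncertainty principle: Δp ≥ ℏ/(2Δx)
   Δp_min = (1.055e-34 J·s) / (2 × 5.170e-12 m)
   Δp_min = 1.020e-23 kg·m/s

2. This momentum uncertainty corresponds to kinetic energy:
   KE ≈ (Δp)²/(2m) = (1.020e-23)²/(2 × 1.673e-27 kg)
   KE = 3.109e-20 J = 194.077 meV

Tighter localization requires more energy.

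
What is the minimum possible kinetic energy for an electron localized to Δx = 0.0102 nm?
91.551 eV

Localizing a particle requires giving it sufficient momentum uncertainty:

1. From uncertainty principle: Δp ≥ ℏ/(2Δx)
   Δp_min = (1.055e-34 J·s) / (2 × 1.020e-11 m)
   Δp_min = 5.169e-24 kg·m/s

2. This momentum uncertainty corresponds to kinetic energy:
   KE ≈ (Δp)²/(2m) = (5.169e-24)²/(2 × 9.109e-31 kg)
   KE = 1.467e-17 J = 91.551 eV

Tighter localization requires more energy.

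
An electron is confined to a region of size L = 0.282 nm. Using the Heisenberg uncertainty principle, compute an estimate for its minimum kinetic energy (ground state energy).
119.775 meV

Using the uncertainty principle to estimate ground state energy:

1. The position uncertainty is approximately the confinement size:
   Δx ≈ L = 2.820e-10 m

2. From ΔxΔp ≥ ℏ/2, the minimum momentum uncertainty is:
   Δp ≈ ℏ/(2L) = 1.870e-25 kg·m/s

3. The kinetic energy is approximately:
   KE ≈ (Δp)²/(2m) = (1.870e-25)²/(2 × 9.109e-31 kg)
   KE ≈ 1.919e-20 J = 119.775 meV

This is an order-of-magnitude estimate of the ground state energy.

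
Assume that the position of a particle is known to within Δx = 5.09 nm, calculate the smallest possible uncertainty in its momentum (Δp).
1.036 × 10^-26 kg·m/s

Using the Heisenberg uncertainty principle:
ΔxΔp ≥ ℏ/2

The minimum uncertainty in momentum is:
Δp_min = ℏ/(2Δx)
Δp_min = (1.055e-34 J·s) / (2 × 5.090e-09 m)
Δp_min = 1.036e-26 kg·m/s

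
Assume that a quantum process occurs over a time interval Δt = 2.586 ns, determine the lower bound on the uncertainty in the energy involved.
127.264 neV

Using the energy-time uncertainty principle:
ΔEΔt ≥ ℏ/2

The minimum uncertainty in energy is:
ΔE_min = ℏ/(2Δt)
ΔE_min = (1.055e-34 J·s) / (2 × 2.586e-09 s)
ΔE_min = 2.039e-26 J = 127.264 neV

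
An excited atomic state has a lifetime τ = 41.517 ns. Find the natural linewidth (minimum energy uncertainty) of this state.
7.927 neV

Using the energy-time uncertainty principle:
ΔEΔt ≥ ℏ/2

The lifetime τ represents the time uncertainty Δt.
The natural linewidth (minimum energy uncertainty) is:

ΔE = ℏ/(2τ)
ΔE = (1.055e-34 J·s) / (2 × 4.152e-08 s)
ΔE = 1.270e-27 J = 7.927 neV

This natural linewidth limits the precision of spectroscopic measurements.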